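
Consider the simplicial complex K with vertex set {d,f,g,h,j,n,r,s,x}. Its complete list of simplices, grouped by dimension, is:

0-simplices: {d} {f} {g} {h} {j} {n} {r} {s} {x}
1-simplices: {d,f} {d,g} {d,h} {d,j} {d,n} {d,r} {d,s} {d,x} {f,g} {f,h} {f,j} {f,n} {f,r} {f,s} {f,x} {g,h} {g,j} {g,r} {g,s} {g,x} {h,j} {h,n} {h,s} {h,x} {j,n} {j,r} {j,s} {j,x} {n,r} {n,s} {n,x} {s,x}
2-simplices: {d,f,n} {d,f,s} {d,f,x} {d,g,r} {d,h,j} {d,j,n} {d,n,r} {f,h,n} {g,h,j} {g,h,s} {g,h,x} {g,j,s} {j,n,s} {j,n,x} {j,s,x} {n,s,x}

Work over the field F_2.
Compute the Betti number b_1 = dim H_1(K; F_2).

n_0=9 n_1=32 n_2=16  [Z2]
∂1: piv[df,dg,dh,dj,dn,dr,ds,dx] rk=8  ker:fg,fh,fj,fn,fr,fs,fx,gh,gj,gr,gs,gx,hj,hn,hs,hx,jn,jr,js,jx,nr,ns,nx,sx
∂2: piv[dfn,dfs,dfx,dgr,dhj,djn,dnr,fhn,ghj,ghs,ghx,gjs,jns,jnx,jsx] rk=15  ker:nsx
b_1=(32−8)−15=9

b_1=9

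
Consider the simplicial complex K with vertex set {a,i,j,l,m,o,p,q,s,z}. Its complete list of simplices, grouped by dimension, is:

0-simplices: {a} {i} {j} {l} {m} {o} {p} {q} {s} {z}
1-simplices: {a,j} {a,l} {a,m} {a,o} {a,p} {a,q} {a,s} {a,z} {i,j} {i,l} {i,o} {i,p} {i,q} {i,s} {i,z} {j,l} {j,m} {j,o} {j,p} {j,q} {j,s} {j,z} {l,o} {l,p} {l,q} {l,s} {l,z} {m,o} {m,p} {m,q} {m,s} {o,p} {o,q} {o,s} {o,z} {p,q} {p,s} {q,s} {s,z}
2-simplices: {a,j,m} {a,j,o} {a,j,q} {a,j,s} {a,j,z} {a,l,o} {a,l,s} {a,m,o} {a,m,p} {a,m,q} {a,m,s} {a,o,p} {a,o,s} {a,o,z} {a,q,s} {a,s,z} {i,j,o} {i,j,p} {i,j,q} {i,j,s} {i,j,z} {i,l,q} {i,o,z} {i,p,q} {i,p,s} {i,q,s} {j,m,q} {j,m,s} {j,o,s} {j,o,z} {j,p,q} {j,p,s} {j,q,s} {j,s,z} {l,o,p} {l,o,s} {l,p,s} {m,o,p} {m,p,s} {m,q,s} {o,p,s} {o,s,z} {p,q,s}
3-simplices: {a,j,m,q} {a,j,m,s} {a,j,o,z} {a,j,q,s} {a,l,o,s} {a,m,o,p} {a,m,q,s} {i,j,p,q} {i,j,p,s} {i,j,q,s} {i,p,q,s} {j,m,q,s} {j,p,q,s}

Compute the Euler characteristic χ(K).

χ(K)=1

n_0=10 n_1=39 n_2=43 n_3=13
χ=+10−39+43−13=1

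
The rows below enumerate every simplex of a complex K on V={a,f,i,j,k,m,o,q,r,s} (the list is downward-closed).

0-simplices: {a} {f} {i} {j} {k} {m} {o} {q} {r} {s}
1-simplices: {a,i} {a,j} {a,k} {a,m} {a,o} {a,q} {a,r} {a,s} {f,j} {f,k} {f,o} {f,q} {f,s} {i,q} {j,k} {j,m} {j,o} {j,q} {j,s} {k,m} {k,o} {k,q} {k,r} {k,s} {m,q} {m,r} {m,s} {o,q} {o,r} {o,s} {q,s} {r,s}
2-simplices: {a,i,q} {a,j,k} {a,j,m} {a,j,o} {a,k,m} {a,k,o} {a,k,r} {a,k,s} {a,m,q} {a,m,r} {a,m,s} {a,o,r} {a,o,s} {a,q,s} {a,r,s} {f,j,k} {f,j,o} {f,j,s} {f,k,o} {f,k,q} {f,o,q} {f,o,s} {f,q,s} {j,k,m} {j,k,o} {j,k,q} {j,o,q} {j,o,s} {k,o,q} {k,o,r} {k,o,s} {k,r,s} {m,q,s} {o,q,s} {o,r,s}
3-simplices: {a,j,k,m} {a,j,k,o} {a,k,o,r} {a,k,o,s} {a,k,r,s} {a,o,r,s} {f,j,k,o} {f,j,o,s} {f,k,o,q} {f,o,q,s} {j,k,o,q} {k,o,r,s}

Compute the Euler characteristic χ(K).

χ(K)=1

n_0=10 n_1=32 n_2=35 n_3=12
χ=+10−32+35−12=1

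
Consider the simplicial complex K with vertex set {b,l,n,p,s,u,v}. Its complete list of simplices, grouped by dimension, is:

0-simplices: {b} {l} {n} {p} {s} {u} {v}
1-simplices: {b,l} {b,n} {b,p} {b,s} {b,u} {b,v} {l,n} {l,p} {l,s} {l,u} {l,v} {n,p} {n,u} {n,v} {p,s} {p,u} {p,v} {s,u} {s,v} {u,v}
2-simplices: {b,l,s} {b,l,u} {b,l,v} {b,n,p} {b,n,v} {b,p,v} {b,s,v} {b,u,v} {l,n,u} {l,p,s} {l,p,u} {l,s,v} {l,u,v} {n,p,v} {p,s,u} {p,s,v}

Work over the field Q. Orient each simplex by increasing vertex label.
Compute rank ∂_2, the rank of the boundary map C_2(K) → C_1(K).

rank∂_2=13

n_0=7 n_1=20 n_2=16  [Q]
∂1: piv[bl,bn,bp,bs,bu,bv] rk=6  ker:ln,lp,ls,lu,lv,np,nu,nv,ps,pu,pv,su,sv,uv
∂2: piv[bls,blu,blv,bnp,bnv,bpv,bsv,buv,lnu,lps,lpu,psu,psv] rk=13  ker:lsv,luv,npv
rk∂_2=13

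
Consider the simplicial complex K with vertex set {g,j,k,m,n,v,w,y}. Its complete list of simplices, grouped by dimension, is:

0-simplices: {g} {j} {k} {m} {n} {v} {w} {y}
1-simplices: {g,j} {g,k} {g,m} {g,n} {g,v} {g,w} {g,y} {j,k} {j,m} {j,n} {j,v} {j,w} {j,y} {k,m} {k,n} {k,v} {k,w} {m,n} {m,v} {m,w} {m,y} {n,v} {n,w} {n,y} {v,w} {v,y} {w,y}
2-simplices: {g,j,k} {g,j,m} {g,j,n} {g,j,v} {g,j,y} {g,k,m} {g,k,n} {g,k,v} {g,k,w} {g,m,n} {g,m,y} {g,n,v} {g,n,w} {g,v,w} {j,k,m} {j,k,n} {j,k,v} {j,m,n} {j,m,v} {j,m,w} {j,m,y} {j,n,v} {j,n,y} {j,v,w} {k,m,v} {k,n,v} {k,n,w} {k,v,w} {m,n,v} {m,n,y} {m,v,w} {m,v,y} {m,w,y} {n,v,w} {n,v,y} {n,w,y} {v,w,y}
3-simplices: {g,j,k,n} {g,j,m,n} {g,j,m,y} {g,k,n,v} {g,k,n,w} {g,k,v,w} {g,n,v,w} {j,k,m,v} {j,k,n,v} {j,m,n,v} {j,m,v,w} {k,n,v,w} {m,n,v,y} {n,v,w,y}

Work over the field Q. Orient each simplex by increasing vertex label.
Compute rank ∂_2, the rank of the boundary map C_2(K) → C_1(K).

rank∂_2=20

n_0=8 n_1=27 n_2=37 n_3=14  [Q]
∂1: piv[gj,gk,gm,gn,gv,gw,gy] rk=7  ker:jk,jm,jn,jv,jw,jy,km,kn,kv,kw,mn,mv,mw,my,nv,nw,ny,vw,vy,wy
∂2: piv[gjk,gjm,gjn,gjv,gjy,gkm,gkn,gkv,gkw,gmn,gmy,gnv,gnw,gvw,jmv,jmw,jny,jvw,mvy,mwy] rk=20  ker:jkm,jkn,jkv,jmn,jmy,jnv,kmv,knv,knw,kvw,mnv,mny,mvw,nvw,nvy,nwy,vwy
∂3: piv[gjkn,gjmn,gjmy,gknv,gknw,gkvw,gnvw,jkmv,jknv,jmnv,jmvw,mnvy,nvwy] rk=13  ker:knvw
rk∂_2=20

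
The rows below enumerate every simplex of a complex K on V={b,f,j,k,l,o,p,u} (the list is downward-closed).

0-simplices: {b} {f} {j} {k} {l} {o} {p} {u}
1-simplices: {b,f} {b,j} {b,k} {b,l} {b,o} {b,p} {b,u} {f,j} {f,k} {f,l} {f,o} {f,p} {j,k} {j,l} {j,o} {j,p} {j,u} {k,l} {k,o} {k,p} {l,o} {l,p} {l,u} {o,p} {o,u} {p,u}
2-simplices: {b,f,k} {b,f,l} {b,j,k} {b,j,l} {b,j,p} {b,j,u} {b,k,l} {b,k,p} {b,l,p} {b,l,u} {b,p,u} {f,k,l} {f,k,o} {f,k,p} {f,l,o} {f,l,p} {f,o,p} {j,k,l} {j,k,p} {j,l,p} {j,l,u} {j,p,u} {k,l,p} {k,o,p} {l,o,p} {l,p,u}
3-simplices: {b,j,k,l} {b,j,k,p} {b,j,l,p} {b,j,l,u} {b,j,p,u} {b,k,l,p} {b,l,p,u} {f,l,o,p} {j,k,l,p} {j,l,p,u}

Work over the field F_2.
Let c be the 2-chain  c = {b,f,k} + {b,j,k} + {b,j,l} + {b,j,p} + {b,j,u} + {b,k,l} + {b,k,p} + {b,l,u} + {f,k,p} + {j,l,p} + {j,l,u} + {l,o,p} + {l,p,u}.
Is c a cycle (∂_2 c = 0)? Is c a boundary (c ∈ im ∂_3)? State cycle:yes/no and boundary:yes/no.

cycle:no boundary:no

n_0=8 n_1=26 n_2=26 n_3=10  [Z2]
∂1: piv[bf,bj,bk,bl,bo,bp,bu] rk=7  ker:fj,fk,fl,fo,fp,jk,jl,jo,jp,ju,kl,ko,kp,lo,lp,lu,op,ou,pu
∂2: piv[bfk,bfl,bjk,bjl,bjp,bju,bkl,bkp,blp,blu,bpu,fko,fkp,flo,fop] rk=15  ker:fkl,flp,jkl,jkp,jlp,jlu,jpu,klp,kop,lop,lpu
∂3: piv[bjkl,bjkp,bjlp,bjlu,bjpu,bklp,blpu,flop] rk=8  ker:jklp,jlpu
∂2c = {b,f} + {b,l} + {f,p} + {j,k} + {j,l} + {k,l} + {l,o} + {l,p} + {l,u} + {o,p} + {p,u}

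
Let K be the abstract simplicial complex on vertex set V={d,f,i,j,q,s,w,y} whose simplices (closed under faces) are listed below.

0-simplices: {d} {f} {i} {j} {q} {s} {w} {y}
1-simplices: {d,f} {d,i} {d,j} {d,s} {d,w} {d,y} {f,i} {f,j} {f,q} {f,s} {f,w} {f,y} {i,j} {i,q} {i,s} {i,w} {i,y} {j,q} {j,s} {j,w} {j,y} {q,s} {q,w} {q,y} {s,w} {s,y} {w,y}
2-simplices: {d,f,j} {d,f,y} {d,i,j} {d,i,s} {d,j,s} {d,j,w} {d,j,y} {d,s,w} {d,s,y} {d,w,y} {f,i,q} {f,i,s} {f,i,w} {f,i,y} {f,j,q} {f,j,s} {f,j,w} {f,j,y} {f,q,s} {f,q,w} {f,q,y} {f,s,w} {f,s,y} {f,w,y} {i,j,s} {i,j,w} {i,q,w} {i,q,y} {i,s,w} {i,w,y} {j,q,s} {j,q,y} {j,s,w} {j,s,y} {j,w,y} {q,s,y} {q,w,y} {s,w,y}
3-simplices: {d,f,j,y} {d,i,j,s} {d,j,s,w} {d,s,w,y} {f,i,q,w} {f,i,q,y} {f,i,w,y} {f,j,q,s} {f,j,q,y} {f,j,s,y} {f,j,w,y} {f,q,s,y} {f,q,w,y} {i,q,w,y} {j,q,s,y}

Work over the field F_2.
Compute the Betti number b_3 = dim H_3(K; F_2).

b_3=2

n_0=8 n_1=27 n_2=38 n_3=15  [Z2]
∂1: piv[df,di,dj,ds,dw,dy,fq] rk=7  ker:fi,fj,fs,fw,fy,ij,iq,is,iw,iy,jq,js,jw,jy,qs,qw,qy,sw,sy,wy
∂2: piv[dfj,dfy,dij,dis,djs,djw,djy,dsw,dsy,dwy,fiq,fis,fiw,fiy,fjq,fjs,fjw,fqs,fqw,fqy] rk=20  ker:fjy,fsw,fsy,fwy,ijs,ijw,iqw,iqy,isw,iwy,jqs,jqy,jsw,jsy,jwy,qsy,qwy,swy
∂3: piv[dfjy,dijs,djsw,dswy,fiqw,fiqy,fiwy,fjqs,fjqy,fjsy,fjwy,fqsy,fqwy] rk=13  ker:iqwy,jqsy
b_3=(15−13)−0=2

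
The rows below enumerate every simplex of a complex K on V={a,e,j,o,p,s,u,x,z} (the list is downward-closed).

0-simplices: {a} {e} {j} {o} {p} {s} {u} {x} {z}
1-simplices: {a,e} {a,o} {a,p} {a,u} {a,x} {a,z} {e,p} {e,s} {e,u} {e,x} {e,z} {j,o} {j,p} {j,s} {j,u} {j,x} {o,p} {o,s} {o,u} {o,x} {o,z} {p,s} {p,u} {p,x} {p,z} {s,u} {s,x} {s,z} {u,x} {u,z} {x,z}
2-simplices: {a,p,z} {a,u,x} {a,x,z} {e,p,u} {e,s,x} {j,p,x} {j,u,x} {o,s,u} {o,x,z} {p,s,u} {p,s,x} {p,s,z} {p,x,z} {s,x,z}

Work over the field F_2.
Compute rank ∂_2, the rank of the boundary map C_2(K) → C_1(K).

n_0=9 n_1=31 n_2=14  [Z2]
∂1: piv[ae,ao,ap,au,ax,az,es,jo] rk=8  ker:ep,eu,ex,ez,jp,js,ju,jx,op,os,ou,ox,oz,ps,pu,px,pz,su,sx,sz,ux,uz,xz
∂2: piv[apz,aux,axz,epu,esx,jpx,jux,osu,oxz,psu,psx,psz,pxz] rk=13  ker:sxz
rk∂_2=13

rank∂_2=13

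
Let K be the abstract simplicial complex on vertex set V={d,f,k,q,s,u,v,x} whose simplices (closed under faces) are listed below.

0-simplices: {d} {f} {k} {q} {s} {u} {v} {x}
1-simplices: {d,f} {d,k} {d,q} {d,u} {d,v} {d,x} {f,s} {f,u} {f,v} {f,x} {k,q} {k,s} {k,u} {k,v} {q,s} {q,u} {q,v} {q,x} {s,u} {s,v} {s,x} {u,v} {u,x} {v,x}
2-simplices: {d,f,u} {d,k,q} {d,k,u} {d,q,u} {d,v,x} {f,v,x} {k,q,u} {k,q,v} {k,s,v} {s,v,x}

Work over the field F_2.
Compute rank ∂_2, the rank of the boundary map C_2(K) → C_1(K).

n_0=8 n_1=24 n_2=10  [Z2]
∂1: piv[df,dk,dq,du,dv,dx,fs] rk=7  ker:fu,fv,fx,kq,ks,ku,kv,qs,qu,qv,qx,su,sv,sx,uv,ux,vx
∂2: piv[dfu,dkq,dku,dqu,dvx,fvx,kqv,ksv,svx] rk=9  ker:kqu
rk∂_2=9

rank∂_2=9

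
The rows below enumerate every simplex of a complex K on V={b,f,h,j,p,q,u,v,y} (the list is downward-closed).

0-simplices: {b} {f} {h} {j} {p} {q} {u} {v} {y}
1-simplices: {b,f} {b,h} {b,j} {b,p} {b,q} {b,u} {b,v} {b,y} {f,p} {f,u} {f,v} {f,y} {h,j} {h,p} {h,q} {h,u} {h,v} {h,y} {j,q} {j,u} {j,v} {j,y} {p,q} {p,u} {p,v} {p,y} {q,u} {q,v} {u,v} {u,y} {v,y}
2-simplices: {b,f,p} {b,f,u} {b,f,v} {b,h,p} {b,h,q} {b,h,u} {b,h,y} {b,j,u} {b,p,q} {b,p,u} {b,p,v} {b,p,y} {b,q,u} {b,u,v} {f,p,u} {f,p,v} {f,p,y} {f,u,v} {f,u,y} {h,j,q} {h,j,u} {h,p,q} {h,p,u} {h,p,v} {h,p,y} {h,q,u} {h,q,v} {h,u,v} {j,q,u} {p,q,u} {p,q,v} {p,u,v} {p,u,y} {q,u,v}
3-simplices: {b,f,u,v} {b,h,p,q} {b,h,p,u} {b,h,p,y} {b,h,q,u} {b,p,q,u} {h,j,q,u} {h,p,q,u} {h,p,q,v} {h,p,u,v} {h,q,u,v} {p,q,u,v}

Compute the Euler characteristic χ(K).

χ(K)=0

n_0=9 n_1=31 n_2=34 n_3=12
χ=+9−31+34−12=0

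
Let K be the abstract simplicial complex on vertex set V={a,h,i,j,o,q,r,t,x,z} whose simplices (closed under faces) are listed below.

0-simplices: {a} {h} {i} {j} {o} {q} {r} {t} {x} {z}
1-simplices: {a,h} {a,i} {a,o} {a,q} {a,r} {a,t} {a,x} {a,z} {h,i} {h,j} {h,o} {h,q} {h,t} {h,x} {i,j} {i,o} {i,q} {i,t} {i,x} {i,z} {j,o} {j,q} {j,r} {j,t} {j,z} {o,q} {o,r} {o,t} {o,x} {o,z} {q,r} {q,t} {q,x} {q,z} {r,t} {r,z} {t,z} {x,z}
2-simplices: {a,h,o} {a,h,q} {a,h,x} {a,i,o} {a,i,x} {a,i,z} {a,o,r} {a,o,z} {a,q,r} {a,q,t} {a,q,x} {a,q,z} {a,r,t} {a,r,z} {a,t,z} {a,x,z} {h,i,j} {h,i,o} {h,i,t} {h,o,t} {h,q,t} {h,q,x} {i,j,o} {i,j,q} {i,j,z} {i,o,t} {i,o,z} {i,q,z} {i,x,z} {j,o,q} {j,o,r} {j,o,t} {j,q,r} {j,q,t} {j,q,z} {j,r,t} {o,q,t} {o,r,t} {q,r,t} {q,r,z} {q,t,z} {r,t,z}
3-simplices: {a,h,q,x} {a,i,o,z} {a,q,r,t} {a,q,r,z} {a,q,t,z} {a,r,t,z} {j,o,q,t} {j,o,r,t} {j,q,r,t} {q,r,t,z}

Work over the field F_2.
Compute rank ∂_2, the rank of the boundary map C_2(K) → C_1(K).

n_0=10 n_1=38 n_2=42 n_3=10  [Z2]
∂1: piv[ah,ai,ao,aq,ar,at,ax,az,hj] rk=9  ker:hi,ho,hq,ht,hx,ij,io,iq,it,ix,iz,jo,jq,jr,jt,jz,oq,or,ot,ox,oz,qr,qt,qx,qz,rt,rz,tz,xz
∂2: piv[aho,ahq,ahx,aio,aix,aiz,aor,aoz,aqr,aqt,aqx,aqz,art,arz,atz,axz,hij,hio,hit,hot,hqt,ijo,ijq,ijz,iqz,joq,jor,jot] rk=28  ker:hqx,iot,ioz,ixz,jqr,jqt,jqz,jrt,oqt,ort,qrt,qrz,qtz,rtz
∂3: piv[ahqx,aioz,aqrt,aqrz,aqtz,artz,joqt,jort,jqrt] rk=9  ker:qrtz
rk∂_2=28

rank∂_2=28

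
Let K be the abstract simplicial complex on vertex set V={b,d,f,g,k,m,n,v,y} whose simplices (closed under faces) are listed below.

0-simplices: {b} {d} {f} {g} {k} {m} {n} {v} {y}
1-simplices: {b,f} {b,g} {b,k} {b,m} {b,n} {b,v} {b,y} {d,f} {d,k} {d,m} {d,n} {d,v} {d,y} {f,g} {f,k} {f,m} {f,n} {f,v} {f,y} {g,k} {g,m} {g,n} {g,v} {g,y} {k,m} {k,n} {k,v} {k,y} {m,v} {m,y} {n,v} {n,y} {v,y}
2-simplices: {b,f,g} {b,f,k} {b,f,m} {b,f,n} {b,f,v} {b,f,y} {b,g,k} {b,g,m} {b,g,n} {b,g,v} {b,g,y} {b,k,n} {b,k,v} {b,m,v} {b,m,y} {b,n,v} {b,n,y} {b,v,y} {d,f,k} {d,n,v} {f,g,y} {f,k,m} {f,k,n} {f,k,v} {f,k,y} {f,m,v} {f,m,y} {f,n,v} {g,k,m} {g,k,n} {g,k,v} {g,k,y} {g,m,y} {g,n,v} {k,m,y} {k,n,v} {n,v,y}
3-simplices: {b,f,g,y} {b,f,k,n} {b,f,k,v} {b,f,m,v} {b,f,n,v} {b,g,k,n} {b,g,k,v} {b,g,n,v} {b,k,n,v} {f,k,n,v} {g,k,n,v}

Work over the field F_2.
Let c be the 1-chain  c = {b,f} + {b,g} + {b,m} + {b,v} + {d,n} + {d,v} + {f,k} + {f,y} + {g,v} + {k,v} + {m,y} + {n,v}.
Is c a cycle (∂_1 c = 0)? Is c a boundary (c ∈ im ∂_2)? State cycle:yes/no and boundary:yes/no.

n_0=9 n_1=33 n_2=37 n_3=11  [Z2]
∂1: piv[bf,bg,bk,bm,bn,bv,by,df] rk=8  ker:dk,dm,dn,dv,dy,fg,fk,fm,fn,fv,fy,gk,gm,gn,gv,gy,km,kn,kv,ky,mv,my,nv,ny,vy
∂2: piv[bfg,bfk,bfm,bfn,bfv,bfy,bgk,bgm,bgn,bgv,bgy,bkn,bkv,bmv,bmy,bnv,bny,bvy,dfk,dnv,fkm,fky] rk=22  ker:fgy,fkn,fkv,fmv,fmy,fnv,gkm,gkn,gkv,gky,gmy,gnv,kmy,knv,nvy
∂3: piv[bfgy,bfkn,bfkv,bfmv,bfnv,bgkn,bgkv,bgnv,bknv] rk=9  ker:fknv,gknv
∂1c = {f} + {v}

cycle:no boundary:no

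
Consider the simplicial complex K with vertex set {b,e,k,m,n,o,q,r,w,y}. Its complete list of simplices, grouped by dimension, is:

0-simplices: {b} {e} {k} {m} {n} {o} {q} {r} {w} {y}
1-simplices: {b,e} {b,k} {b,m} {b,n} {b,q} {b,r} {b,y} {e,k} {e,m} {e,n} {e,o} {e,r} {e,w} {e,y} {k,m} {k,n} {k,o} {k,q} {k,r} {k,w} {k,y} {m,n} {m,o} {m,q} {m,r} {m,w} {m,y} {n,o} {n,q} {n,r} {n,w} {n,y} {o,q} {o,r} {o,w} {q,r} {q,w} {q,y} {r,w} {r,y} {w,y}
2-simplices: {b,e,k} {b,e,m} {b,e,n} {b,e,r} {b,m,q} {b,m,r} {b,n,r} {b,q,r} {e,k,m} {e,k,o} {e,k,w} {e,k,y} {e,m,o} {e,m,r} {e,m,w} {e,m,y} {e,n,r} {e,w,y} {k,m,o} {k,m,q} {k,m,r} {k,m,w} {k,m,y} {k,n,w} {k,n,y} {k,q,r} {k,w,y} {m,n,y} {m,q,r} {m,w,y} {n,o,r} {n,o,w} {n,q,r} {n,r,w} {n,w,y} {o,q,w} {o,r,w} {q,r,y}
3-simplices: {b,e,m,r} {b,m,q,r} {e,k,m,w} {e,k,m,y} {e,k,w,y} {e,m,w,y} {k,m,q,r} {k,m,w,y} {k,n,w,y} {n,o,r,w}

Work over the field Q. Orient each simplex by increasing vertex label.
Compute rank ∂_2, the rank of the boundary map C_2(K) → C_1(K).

rank∂_2=27

n_0=10 n_1=41 n_2=38 n_3=10  [Q]
∂1: piv[be,bk,bm,bn,bq,br,by,eo,ew] rk=9  ker:ek,em,en,er,ey,km,kn,ko,kq,kr,kw,ky,mn,mo,mq,mr,mw,my,no,nq,nr,nw,ny,oq,or,ow,qr,qw,qy,rw,ry,wy
∂2: piv[bek,bem,ben,ber,bmq,bmr,bnr,bqr,ekm,eko,ekw,eky,emo,emw,emy,ewy,kmq,kmr,knw,kny,mny,nor,now,nqr,nrw,oqw,qry] rk=27  ker:emr,enr,kmo,kmw,kmy,kqr,kwy,mqr,mwy,nwy,orw
∂3: piv[bemr,bmqr,ekmw,ekmy,ekwy,emwy,kmqr,knwy,norw] rk=9  ker:kmwy
rk∂_2=27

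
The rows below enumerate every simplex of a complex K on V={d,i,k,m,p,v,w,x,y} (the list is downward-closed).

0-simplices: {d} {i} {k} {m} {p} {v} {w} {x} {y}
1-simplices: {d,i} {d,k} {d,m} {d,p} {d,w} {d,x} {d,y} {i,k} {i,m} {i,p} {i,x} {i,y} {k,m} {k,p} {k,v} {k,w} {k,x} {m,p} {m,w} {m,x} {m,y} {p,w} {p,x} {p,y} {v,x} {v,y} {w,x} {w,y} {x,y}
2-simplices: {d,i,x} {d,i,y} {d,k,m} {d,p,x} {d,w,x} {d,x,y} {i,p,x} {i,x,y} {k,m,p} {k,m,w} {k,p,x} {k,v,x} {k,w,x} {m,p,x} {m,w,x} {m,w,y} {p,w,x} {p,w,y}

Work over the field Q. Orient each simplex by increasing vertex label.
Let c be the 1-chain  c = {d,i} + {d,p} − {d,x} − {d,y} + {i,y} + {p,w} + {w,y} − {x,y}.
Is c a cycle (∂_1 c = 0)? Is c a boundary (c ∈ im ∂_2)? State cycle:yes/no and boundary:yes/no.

n_0=9 n_1=29 n_2=18  [Q]
∂1: piv[di,dk,dm,dp,dw,dx,dy,kv] rk=8  ker:ik,im,ip,ix,iy,km,kp,kw,kx,mp,mw,mx,my,pw,px,py,vx,vy,wx,wy,xy
∂2: piv[dix,diy,dkm,dpx,dwx,dxy,ipx,kmp,kmw,kpx,kvx,kwx,mpx,mwy,pwx,pwy] rk=16  ker:ixy,mwx
∂1c = 0
c vs im∂2: residual ≠ 0 ⇒ not boundary

cycle:yes boundary:no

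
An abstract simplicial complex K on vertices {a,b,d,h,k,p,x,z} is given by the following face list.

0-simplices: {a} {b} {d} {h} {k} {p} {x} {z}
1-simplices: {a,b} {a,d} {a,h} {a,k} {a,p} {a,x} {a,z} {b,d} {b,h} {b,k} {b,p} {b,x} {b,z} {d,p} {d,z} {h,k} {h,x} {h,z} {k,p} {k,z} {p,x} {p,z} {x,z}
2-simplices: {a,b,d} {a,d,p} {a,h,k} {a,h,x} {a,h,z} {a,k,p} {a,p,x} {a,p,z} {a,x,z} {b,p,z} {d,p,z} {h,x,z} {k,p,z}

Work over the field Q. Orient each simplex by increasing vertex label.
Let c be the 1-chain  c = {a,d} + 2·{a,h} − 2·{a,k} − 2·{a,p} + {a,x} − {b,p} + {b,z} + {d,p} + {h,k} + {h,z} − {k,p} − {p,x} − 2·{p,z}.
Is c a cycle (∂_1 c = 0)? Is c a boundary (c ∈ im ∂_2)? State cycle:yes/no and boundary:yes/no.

cycle:yes boundary:yes

n_0=8 n_1=23 n_2=13  [Q]
∂1: piv[ab,ad,ah,ak,ap,ax,az] rk=7  ker:bd,bh,bk,bp,bx,bz,dp,dz,hk,hx,hz,kp,kz,px,pz,xz
∂2: piv[abd,adp,ahk,ahx,ahz,akp,apx,apz,axz,bpz,dpz,kpz] rk=12  ker:hxz
∂1c = 0
c vs im∂2: reduces to 0 ⇒ boundary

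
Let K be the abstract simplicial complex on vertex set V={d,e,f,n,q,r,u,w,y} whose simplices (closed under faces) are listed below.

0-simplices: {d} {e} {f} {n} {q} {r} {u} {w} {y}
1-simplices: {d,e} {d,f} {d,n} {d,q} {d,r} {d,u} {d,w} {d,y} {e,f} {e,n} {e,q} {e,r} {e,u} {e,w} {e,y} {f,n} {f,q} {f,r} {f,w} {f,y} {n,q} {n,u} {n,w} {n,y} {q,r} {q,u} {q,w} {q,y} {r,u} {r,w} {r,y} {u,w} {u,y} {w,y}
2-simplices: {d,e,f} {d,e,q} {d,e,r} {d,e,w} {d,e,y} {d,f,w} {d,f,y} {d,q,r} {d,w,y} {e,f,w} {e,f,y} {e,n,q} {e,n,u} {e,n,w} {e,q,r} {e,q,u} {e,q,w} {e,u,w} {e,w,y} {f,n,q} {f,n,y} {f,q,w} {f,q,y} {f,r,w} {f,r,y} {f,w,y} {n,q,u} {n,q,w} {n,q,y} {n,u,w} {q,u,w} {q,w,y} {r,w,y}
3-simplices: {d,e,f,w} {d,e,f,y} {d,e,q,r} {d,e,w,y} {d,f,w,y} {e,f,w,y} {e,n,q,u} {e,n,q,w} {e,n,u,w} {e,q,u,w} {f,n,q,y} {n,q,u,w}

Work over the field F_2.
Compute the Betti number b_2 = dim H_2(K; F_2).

n_0=9 n_1=34 n_2=33 n_3=12  [Z2]
∂1: piv[de,df,dn,dq,dr,du,dw,dy] rk=8  ker:ef,en,eq,er,eu,ew,ey,fn,fq,fr,fw,fy,nq,nu,nw,ny,qr,qu,qw,qy,ru,rw,ry,uw,uy,wy
∂2: piv[def,deq,der,dew,dey,dfw,dfy,dqr,dwy,enq,enu,enw,equ,eqw,euw,fnq,fny,fqw,fqy,frw,fry] rk=21  ker:efw,efy,eqr,ewy,fwy,nqu,nqw,nqy,nuw,quw,qwy,rwy
∂3: piv[defw,defy,deqr,dewy,dfwy,enqu,enqw,enuw,equw,fnqy] rk=10  ker:efwy,nquw
b_2=(33−21)−10=2

b_2=2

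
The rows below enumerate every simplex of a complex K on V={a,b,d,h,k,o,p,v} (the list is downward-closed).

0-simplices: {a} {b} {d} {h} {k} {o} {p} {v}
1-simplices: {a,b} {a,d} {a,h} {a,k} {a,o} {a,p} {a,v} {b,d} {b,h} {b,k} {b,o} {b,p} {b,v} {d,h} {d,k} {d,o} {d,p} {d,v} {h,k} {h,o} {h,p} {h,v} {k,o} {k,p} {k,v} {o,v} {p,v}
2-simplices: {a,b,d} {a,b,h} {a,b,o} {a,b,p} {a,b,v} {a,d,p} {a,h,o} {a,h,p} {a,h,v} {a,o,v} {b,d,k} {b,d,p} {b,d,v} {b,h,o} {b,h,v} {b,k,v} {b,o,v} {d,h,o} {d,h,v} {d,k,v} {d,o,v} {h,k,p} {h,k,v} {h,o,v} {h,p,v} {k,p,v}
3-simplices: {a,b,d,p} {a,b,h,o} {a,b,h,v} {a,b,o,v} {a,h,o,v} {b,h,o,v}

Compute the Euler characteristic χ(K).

n_0=8 n_1=27 n_2=26 n_3=6
χ=+8−27+26−6=1

χ(K)=1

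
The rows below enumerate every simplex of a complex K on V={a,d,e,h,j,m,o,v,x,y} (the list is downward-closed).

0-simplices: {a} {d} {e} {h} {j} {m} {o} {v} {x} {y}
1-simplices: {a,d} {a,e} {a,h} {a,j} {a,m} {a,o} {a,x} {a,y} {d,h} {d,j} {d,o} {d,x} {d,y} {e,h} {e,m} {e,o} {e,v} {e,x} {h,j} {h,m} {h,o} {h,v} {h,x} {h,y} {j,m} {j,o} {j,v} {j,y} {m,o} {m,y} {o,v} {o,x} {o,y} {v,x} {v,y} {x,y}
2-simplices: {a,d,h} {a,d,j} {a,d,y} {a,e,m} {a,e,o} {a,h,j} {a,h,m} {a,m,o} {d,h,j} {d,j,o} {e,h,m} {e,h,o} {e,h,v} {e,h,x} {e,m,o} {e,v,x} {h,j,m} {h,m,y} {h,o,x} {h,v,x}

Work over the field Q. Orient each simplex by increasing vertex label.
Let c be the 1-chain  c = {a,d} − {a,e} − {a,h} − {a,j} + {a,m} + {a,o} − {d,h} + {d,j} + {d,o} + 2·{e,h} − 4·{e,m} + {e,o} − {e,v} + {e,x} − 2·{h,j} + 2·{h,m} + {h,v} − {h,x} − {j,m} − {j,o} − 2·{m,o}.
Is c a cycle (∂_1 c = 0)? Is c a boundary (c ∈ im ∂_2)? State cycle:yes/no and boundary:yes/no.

cycle:yes boundary:yes

n_0=10 n_1=36 n_2=20  [Q]
∂1: piv[ad,ae,ah,aj,am,ao,ax,ay,ev] rk=9  ker:dh,dj,do,dx,dy,eh,em,eo,ex,hj,hm,ho,hv,hx,hy,jm,jo,jv,jy,mo,my,ov,ox,oy,vx,vy,xy
∂2: piv[adh,adj,ady,aem,aeo,ahj,ahm,amo,djo,ehm,eho,ehv,ehx,evx,hjm,hmy,hox] rk=17  ker:dhj,emo,hvx
∂1c = 0
c vs im∂2: reduces to 0 ⇒ boundary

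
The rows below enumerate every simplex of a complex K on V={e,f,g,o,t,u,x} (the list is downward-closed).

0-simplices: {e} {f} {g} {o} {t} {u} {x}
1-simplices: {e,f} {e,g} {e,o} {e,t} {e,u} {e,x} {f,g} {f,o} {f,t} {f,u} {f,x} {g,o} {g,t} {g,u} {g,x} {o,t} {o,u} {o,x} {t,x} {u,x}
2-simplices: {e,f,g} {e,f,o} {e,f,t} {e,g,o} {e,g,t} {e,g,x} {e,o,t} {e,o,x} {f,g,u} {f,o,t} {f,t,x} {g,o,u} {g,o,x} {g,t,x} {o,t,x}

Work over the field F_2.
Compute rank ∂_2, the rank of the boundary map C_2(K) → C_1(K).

n_0=7 n_1=20 n_2=15  [Z2]
∂1: piv[ef,eg,eo,et,eu,ex] rk=6  ker:fg,fo,ft,fu,fx,go,gt,gu,gx,ot,ou,ox,tx,ux
∂2: piv[efg,efo,eft,ego,egt,egx,eot,eox,fgu,ftx,gou,gtx] rk=12  ker:fot,gox,otx
rk∂_2=12

rank∂_2=12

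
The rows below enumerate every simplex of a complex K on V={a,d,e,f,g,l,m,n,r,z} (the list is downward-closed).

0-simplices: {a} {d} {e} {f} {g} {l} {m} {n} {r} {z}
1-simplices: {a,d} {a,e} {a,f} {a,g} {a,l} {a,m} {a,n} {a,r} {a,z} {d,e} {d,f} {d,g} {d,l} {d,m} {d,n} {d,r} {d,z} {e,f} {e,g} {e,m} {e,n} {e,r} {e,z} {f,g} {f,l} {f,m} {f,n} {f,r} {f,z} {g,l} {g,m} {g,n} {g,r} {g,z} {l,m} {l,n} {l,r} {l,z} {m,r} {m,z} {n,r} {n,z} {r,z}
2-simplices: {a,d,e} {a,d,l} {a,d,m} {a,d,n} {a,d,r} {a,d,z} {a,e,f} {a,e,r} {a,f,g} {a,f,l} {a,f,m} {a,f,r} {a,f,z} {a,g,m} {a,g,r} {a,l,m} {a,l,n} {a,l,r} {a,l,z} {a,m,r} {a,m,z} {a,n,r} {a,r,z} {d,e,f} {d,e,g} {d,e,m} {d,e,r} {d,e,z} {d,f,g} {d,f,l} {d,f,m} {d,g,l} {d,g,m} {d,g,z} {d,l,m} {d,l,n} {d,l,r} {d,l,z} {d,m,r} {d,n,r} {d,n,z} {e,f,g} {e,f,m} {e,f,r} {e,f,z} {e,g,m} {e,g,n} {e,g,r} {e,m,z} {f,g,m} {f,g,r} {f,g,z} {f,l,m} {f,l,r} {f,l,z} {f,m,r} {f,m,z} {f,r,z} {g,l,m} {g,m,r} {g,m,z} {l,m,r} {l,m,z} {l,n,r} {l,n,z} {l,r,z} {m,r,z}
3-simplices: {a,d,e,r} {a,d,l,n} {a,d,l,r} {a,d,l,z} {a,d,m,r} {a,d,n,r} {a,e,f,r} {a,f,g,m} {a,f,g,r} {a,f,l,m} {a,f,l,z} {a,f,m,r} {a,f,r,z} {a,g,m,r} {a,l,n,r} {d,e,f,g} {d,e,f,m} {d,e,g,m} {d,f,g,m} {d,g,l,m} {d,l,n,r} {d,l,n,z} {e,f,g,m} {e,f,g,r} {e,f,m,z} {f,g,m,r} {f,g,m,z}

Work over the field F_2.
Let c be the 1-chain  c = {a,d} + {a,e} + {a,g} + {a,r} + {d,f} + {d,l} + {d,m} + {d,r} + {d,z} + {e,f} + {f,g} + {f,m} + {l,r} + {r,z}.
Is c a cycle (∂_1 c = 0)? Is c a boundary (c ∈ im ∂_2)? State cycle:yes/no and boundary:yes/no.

n_0=10 n_1=43 n_2=67 n_3=27  [Z2]
∂1: piv[ad,ae,af,ag,al,am,an,ar,az] rk=9  ker:de,df,dg,dl,dm,dn,dr,dz,ef,eg,em,en,er,ez,fg,fl,fm,fn,fr,fz,gl,gm,gn,gr,gz,lm,ln,lr,lz,mr,mz,nr,nz,rz
∂2: piv[ade,adl,adm,adn,adr,adz,aef,aer,afg,afl,afm,afr,afz,agm,agr,alm,aln,alr,alz,amr,amz,anr,arz,def,deg,dem,dez,dfg,dgl,dgz,dnz,egn] rk=32  ker:der,dfl,dfm,dgm,dlm,dln,dlr,dlz,dmr,dnr,efg,efm,efr,efz,egm,egr,emz,fgm,fgr,fgz,flm,flr,flz,fmr,fmz,frz,glm,gmr,gmz,lmr,lmz,lnr,lnz,lrz,mrz
∂3: piv[ader,adln,adlr,adlz,admr,adnr,aefr,afgm,afgr,aflm,aflz,afmr,afrz,agmr,alnr,defg,defm,degm,dfgm,dglm,dlnz,efgr,efmz,fgmz] rk=24  ker:dlnr,efgm,fgmr
∂1c = 0
c vs im∂2: reduces to 0 ⇒ boundary

cycle:yes boundary:yes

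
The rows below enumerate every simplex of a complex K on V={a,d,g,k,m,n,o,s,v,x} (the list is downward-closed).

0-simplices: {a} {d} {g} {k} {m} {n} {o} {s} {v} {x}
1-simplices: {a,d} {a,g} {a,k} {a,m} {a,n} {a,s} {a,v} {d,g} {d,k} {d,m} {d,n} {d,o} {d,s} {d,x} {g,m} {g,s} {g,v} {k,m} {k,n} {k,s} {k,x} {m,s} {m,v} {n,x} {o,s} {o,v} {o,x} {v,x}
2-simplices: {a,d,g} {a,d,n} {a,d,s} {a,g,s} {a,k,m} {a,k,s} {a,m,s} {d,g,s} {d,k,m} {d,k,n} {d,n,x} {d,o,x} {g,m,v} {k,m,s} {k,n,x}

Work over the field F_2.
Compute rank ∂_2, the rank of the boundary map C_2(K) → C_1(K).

n_0=10 n_1=28 n_2=15  [Z2]
∂1: piv[ad,ag,ak,am,an,as,av,do,dx] rk=9  ker:dg,dk,dm,dn,ds,gm,gs,gv,km,kn,ks,kx,ms,mv,nx,os,ov,ox,vx
∂2: piv[adg,adn,ads,ags,akm,aks,ams,dkm,dkn,dnx,dox,gmv,knx] rk=13  ker:dgs,kms
rk∂_2=13

rank∂_2=13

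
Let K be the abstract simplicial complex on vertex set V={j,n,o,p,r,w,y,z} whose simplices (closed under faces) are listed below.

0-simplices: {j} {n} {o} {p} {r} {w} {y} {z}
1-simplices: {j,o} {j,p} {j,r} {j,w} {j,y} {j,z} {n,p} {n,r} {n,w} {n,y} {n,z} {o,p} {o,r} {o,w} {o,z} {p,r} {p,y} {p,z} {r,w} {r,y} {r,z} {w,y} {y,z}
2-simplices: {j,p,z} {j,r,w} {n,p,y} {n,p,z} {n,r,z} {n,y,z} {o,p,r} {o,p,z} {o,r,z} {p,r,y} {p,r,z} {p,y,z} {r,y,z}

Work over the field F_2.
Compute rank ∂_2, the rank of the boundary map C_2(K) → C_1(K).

n_0=8 n_1=23 n_2=13  [Z2]
∂1: piv[jo,jp,jr,jw,jy,jz,np] rk=7  ker:nr,nw,ny,nz,op,or,ow,oz,pr,py,pz,rw,ry,rz,wy,yz
∂2: piv[jpz,jrw,npy,npz,nrz,nyz,opr,opz,orz,pry] rk=10  ker:prz,pyz,ryz
rk∂_2=10

rank∂_2=10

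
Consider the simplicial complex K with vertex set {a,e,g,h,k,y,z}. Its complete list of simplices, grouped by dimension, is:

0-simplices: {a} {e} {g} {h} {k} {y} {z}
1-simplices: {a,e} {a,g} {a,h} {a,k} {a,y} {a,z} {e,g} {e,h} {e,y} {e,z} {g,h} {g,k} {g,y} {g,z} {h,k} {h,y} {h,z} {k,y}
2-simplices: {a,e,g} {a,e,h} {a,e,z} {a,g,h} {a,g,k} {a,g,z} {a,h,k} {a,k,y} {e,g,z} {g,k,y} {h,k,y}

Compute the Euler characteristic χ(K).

n_0=7 n_1=18 n_2=11
χ=+7−18+11=0

χ(K)=0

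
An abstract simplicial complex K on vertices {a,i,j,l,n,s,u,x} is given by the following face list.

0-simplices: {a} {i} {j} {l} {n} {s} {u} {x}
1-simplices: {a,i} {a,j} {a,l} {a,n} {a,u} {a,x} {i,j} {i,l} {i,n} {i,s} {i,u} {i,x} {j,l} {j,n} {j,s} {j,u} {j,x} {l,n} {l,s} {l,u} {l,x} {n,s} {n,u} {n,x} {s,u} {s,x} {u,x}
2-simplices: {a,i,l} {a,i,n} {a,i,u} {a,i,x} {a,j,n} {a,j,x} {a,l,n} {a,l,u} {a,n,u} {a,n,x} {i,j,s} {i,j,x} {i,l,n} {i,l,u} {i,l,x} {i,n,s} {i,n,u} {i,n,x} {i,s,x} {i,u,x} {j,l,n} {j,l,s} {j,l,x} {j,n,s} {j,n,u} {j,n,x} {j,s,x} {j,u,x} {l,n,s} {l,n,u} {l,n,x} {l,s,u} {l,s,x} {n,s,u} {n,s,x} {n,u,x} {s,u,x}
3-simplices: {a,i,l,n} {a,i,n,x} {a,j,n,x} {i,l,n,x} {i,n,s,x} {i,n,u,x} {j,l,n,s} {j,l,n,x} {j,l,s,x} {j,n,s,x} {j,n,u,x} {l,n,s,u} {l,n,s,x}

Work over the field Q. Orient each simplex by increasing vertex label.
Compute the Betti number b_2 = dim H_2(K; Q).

b_2=5

n_0=8 n_1=27 n_2=37 n_3=13  [Q]
∂1: piv[ai,aj,al,an,au,ax,is] rk=7  ker:ij,il,in,iu,ix,jl,jn,js,ju,jx,ln,ls,lu,lx,ns,nu,nx,su,sx,ux
∂2: piv[ail,ain,aiu,aix,ajn,ajx,aln,alu,anu,anx,ijs,ijx,ilx,ins,isx,iux,jln,jls,jnu,lsu] rk=20  ker:iln,ilu,inu,inx,jlx,jns,jnx,jsx,jux,lns,lnu,lnx,lsx,nsu,nsx,nux,sux
∂3: piv[ailn,ainx,ajnx,ilnx,insx,inux,jlns,jlnx,jlsx,jnsx,jnux,lnsu] rk=12  ker:lnsx
b_2=(37−20)−12=5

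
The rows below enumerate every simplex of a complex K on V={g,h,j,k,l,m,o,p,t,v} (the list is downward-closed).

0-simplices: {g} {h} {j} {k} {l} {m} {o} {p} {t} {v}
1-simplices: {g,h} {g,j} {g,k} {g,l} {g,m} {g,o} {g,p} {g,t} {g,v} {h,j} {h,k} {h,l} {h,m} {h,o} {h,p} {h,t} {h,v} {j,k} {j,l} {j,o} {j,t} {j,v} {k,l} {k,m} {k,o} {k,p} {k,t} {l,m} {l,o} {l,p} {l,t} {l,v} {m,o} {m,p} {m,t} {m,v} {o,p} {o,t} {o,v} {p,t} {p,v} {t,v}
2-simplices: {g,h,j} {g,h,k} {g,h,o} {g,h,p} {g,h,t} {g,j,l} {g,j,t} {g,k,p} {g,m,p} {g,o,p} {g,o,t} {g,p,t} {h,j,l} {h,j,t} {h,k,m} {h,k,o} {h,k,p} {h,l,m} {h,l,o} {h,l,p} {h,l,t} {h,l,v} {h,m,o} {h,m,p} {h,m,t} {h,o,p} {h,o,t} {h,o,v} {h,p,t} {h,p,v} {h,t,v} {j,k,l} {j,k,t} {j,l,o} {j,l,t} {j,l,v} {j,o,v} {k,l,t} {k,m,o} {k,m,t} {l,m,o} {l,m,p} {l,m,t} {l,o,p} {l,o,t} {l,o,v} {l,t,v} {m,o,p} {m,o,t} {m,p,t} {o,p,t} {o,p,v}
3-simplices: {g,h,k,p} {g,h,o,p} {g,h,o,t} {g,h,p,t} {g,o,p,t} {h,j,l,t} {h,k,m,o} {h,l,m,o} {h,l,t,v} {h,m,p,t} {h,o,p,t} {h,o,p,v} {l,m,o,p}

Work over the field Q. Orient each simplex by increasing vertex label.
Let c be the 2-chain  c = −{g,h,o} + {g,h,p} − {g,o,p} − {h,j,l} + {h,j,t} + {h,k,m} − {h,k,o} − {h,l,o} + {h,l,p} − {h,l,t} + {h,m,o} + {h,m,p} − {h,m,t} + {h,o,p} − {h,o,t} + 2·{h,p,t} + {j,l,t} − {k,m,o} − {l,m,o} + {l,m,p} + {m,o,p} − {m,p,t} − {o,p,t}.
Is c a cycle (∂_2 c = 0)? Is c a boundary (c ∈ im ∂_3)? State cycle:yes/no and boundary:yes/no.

cycle:yes boundary:no

n_0=10 n_1=42 n_2=52 n_3=13  [Q]
∂1: piv[gh,gj,gk,gl,gm,go,gp,gt,gv] rk=9  ker:hj,hk,hl,hm,ho,hp,ht,hv,jk,jl,jo,jt,jv,kl,km,ko,kp,kt,lm,lo,lp,lt,lv,mo,mp,mt,mv,op,ot,ov,pt,pv,tv
∂2: piv[ghj,ghk,gho,ghp,ght,gjl,gjt,gkp,gmp,gop,got,gpt,hjl,hkm,hko,hlm,hlo,hlp,hlt,hlv,hmo,hmp,hmt,hov,hpv,htv,jkl,jkt,jlo,jlv,kmt] rk=31  ker:hjt,hkp,hop,hot,hpt,jlt,jov,klt,kmo,lmo,lmp,lmt,lop,lot,lov,ltv,mop,mot,mpt,opt,opv
∂3: piv[ghkp,ghop,ghot,ghpt,gopt,hjlt,hkmo,hlmo,hltv,hmpt,hopv,lmop] rk=12  ker:hopt
∂2c = 0
c vs im∂3: residual ≠ 0 ⇒ not boundary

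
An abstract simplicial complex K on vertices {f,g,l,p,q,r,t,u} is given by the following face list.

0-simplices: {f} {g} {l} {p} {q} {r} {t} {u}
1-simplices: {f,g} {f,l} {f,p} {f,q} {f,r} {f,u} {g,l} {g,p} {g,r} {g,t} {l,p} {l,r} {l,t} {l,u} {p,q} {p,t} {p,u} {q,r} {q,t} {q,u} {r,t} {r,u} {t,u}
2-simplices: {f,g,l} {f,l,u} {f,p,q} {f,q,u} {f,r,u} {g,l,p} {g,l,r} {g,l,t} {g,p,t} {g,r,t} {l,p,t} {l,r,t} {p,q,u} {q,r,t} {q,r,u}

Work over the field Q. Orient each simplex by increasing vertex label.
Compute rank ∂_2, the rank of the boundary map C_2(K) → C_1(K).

rank∂_2=13

n_0=8 n_1=23 n_2=15  [Q]
∂1: piv[fg,fl,fp,fq,fr,fu,gt] rk=7  ker:gl,gp,gr,lp,lr,lt,lu,pq,pt,pu,qr,qt,qu,rt,ru,tu
∂2: piv[fgl,flu,fpq,fqu,fru,glp,glr,glt,gpt,grt,pqu,qrt,qru] rk=13  ker:lpt,lrt
rk∂_2=13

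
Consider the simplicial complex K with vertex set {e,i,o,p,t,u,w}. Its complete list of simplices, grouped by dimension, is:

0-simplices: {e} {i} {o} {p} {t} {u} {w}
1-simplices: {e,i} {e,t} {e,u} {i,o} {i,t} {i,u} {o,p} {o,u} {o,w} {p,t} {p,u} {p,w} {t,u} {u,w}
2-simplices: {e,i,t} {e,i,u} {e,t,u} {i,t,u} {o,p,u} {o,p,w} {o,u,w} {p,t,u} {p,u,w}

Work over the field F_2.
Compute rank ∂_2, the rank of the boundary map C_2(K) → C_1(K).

n_0=7 n_1=14 n_2=9  [Z2]
∂1: piv[ei,et,eu,io,op,ow] rk=6  ker:it,iu,ou,pt,pu,pw,tu,uw
∂2: piv[eit,eiu,etu,opu,opw,ouw,ptu] rk=7  ker:itu,puw
rk∂_2=7

rank∂_2=7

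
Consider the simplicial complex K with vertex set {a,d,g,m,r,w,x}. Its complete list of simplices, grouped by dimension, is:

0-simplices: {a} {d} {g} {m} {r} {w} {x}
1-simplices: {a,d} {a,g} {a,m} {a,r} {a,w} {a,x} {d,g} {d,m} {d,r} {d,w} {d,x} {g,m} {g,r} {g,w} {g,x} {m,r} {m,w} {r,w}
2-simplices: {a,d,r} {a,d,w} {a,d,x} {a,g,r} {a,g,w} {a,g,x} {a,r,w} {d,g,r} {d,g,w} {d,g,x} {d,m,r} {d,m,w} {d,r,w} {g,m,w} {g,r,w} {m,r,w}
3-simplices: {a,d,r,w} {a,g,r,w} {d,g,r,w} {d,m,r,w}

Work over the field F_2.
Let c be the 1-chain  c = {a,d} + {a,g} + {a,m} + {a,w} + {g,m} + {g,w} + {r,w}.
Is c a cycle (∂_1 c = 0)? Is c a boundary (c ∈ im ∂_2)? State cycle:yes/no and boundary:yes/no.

n_0=7 n_1=18 n_2=16 n_3=4  [Z2]
∂1: piv[ad,ag,am,ar,aw,ax] rk=6  ker:dg,dm,dr,dw,dx,gm,gr,gw,gx,mr,mw,rw
∂2: piv[adr,adw,adx,agr,agw,agx,arw,dgr,dmr,dmw,gmw] rk=11  ker:dgw,dgx,drw,grw,mrw
∂3: piv[adrw,agrw,dgrw,dmrw] rk=4
∂1c = {d} + {g} + {r} + {w}

cycle:no boundary:no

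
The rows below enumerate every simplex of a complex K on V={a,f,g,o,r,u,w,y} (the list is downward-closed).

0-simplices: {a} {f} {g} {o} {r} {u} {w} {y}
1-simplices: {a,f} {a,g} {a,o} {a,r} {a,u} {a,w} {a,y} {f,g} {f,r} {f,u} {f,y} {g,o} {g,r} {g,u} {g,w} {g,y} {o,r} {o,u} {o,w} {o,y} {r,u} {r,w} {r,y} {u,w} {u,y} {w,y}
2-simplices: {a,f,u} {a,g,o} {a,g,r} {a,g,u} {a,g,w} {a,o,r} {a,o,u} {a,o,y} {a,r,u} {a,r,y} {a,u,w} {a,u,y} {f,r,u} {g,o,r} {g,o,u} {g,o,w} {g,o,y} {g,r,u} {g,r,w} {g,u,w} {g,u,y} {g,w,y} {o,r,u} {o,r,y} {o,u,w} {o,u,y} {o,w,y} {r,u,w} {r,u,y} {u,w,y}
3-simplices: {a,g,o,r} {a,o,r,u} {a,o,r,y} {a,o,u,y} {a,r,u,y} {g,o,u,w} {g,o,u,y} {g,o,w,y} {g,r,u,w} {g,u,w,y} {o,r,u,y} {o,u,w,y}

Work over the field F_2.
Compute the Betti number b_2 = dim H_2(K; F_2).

b_2=3

n_0=8 n_1=26 n_2=30 n_3=12  [Z2]
∂1: piv[af,ag,ao,ar,au,aw,ay] rk=7  ker:fg,fr,fu,fy,go,gr,gu,gw,gy,or,ou,ow,oy,ru,rw,ry,uw,uy,wy
∂2: piv[afu,ago,agr,agu,agw,aor,aou,aoy,aru,ary,auw,auy,fru,gow,goy,grw,gwy] rk=17  ker:gor,gou,gru,guw,guy,oru,ory,ouw,ouy,owy,ruw,ruy,uwy
∂3: piv[agor,aoru,aory,aouy,aruy,gouw,gouy,gowy,gruw,guwy] rk=10  ker:oruy,ouwy
b_2=(30−17)−10=3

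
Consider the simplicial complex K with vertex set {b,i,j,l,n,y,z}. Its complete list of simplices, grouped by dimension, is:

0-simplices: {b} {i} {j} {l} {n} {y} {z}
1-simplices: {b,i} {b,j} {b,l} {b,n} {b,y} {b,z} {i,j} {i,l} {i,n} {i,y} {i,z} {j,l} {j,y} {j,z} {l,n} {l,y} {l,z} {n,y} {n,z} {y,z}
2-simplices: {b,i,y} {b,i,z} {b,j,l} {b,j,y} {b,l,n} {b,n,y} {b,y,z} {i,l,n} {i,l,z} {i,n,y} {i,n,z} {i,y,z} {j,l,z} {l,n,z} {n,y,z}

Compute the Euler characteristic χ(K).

χ(K)=2

n_0=7 n_1=20 n_2=15
χ=+7−20+15=2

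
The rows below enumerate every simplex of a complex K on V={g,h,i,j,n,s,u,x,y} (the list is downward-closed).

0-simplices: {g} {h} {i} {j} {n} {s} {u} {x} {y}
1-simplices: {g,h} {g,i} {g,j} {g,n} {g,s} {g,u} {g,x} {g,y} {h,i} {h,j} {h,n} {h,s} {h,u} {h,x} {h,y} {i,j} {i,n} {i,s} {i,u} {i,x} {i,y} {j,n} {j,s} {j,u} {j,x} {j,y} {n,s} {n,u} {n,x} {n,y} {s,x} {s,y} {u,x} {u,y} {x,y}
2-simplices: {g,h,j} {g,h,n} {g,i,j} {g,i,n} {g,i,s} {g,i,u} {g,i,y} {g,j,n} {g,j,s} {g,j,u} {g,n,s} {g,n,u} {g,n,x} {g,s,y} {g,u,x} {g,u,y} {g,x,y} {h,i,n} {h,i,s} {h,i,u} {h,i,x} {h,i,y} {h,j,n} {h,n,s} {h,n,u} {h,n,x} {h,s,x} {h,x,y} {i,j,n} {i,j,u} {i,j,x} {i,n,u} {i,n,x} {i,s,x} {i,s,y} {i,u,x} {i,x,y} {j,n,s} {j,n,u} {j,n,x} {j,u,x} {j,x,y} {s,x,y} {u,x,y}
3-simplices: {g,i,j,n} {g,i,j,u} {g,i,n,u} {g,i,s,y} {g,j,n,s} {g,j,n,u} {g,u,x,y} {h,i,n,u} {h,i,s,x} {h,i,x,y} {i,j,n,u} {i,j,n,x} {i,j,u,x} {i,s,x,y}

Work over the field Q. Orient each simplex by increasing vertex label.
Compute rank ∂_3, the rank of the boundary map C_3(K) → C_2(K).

rank∂_3=13

n_0=9 n_1=35 n_2=44 n_3=14  [Q]
∂1: piv[gh,gi,gj,gn,gs,gu,gx,gy] rk=8  ker:hi,hj,hn,hs,hu,hx,hy,ij,in,is,iu,ix,iy,jn,js,ju,jx,jy,ns,nu,nx,ny,sx,sy,ux,uy,xy
∂2: piv[ghj,ghn,gij,gin,gis,giu,giy,gjn,gjs,gju,gns,gnu,gnx,gsy,gux,guy,gxy,hin,his,hiu,hix,hiy,hnx,hsx,ijx,jxy] rk=26  ker:hjn,hns,hnu,hxy,ijn,iju,inu,inx,isx,isy,iux,ixy,jns,jnu,jnx,jux,sxy,uxy
∂3: piv[gijn,giju,ginu,gisy,gjns,gjnu,guxy,hinu,hisx,hixy,ijnx,ijux,isxy] rk=13  ker:ijnu
rk∂_3=13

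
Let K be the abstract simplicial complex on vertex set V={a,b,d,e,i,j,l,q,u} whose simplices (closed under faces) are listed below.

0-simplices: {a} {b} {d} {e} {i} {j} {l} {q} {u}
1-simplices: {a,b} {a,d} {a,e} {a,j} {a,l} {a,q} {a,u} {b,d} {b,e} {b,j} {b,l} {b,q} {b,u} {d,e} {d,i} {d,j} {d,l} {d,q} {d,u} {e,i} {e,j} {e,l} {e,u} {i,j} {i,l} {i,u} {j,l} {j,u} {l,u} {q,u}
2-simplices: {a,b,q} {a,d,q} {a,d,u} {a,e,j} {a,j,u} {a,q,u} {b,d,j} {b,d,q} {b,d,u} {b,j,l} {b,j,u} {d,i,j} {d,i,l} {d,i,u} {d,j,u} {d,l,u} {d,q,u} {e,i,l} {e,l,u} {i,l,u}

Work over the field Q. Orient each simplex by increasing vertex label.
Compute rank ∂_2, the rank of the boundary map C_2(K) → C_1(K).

rank∂_2=17

n_0=9 n_1=30 n_2=20  [Q]
∂1: piv[ab,ad,ae,aj,al,aq,au,di] rk=8  ker:bd,be,bj,bl,bq,bu,de,dj,dl,dq,du,ei,ej,el,eu,ij,il,iu,jl,ju,lu,qu
∂2: piv[abq,adq,adu,aej,aju,aqu,bdj,bdq,bdu,bjl,bju,dij,dil,diu,dlu,eil,elu] rk=17  ker:dju,dqu,ilu
rk∂_2=17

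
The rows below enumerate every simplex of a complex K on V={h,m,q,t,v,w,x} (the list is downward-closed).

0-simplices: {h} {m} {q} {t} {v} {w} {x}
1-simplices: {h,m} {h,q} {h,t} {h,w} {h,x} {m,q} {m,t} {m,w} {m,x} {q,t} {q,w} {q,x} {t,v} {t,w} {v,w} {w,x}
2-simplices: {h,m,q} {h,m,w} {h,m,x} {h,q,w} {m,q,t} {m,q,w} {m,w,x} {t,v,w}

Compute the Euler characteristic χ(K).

χ(K)=-1

n_0=7 n_1=16 n_2=8
χ=+7−16+8=-1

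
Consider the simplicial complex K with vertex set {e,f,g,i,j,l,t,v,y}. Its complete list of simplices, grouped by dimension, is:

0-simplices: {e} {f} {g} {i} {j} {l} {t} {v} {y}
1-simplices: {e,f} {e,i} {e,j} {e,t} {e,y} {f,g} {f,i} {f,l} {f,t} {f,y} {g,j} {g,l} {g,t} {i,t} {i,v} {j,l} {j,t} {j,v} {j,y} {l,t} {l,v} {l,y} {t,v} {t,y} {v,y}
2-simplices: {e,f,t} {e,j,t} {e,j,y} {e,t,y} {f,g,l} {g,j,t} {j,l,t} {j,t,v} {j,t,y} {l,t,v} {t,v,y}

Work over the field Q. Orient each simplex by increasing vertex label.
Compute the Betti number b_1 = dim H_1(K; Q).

n_0=9 n_1=25 n_2=11  [Q]
∂1: piv[ef,ei,ej,et,ey,fg,fl,iv] rk=8  ker:fi,ft,fy,gj,gl,gt,it,jl,jt,jv,jy,lt,lv,ly,tv,ty,vy
∂2: piv[eft,ejt,ejy,ety,fgl,gjt,jlt,jtv,ltv,tvy] rk=10  ker:jty
b_1=(25−8)−10=7

b_1=7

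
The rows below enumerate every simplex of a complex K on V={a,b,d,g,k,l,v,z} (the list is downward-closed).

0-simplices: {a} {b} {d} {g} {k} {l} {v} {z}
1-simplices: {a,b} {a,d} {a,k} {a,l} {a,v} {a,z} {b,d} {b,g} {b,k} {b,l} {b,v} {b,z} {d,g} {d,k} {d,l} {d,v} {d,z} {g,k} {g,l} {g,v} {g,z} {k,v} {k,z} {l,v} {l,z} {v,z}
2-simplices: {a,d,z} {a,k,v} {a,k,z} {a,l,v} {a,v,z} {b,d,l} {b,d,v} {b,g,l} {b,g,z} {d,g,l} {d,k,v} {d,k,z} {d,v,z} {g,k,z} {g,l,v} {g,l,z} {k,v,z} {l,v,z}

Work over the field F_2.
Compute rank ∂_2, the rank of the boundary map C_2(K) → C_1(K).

rank∂_2=16

n_0=8 n_1=26 n_2=18  [Z2]
∂1: piv[ab,ad,ak,al,av,az,bg] rk=7  ker:bd,bk,bl,bv,bz,dg,dk,dl,dv,dz,gk,gl,gv,gz,kv,kz,lv,lz,vz
∂2: piv[adz,akv,akz,alv,avz,bdl,bdv,bgl,bgz,dgl,dkv,dkz,gkz,glv,glz,lvz] rk=16  ker:dvz,kvz
rk∂_2=16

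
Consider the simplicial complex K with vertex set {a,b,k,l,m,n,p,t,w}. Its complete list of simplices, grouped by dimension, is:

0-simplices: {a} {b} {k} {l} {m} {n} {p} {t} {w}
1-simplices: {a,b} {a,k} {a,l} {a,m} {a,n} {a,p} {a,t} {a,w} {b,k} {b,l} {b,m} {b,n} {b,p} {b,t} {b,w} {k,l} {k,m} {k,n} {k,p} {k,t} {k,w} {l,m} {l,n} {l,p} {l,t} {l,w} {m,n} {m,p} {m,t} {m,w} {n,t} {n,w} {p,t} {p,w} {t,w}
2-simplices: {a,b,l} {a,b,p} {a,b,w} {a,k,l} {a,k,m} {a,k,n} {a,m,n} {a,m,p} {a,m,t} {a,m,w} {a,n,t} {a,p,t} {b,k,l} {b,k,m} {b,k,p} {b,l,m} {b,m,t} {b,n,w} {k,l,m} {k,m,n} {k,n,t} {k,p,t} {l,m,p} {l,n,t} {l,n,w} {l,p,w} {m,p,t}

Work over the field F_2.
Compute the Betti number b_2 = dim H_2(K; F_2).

b_2=4

n_0=9 n_1=35 n_2=27  [Z2]
∂1: piv[ab,ak,al,am,an,ap,at,aw] rk=8  ker:bk,bl,bm,bn,bp,bt,bw,kl,km,kn,kp,kt,kw,lm,ln,lp,lt,lw,mn,mp,mt,mw,nt,nw,pt,pw,tw
∂2: piv[abl,abp,abw,akl,akm,akn,amn,amp,amt,amw,ant,apt,bkl,bkm,bkp,blm,bmt,bnw,knt,lmp,lnt,lnw,lpw] rk=23  ker:klm,kmn,kpt,mpt
b_2=(27−23)−0=4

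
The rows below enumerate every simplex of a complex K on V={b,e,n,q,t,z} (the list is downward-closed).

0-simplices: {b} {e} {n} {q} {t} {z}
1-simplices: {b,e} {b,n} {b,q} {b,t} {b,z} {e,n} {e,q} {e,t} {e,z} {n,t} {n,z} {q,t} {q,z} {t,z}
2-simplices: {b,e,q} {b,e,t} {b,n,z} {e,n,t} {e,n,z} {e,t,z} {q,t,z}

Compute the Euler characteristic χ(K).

n_0=6 n_1=14 n_2=7
χ=+6−14+7=-1

χ(K)=-1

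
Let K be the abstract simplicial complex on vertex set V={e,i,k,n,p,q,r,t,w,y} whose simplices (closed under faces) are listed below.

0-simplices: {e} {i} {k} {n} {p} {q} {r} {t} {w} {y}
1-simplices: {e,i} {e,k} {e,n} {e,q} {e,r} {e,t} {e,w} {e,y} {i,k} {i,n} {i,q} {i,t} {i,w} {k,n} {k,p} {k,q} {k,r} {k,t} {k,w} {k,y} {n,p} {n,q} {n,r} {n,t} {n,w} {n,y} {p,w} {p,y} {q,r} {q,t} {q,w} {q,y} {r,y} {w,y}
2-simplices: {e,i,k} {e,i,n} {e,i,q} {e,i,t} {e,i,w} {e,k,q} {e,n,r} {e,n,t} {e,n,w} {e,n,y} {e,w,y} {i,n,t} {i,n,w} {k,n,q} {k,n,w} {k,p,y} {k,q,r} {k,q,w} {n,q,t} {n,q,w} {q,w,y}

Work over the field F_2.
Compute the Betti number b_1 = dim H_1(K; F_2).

b_1=7

n_0=10 n_1=34 n_2=21  [Z2]
∂1: piv[ei,ek,en,eq,er,et,ew,ey,kp] rk=9  ker:ik,in,iq,it,iw,kn,kq,kr,kt,kw,ky,np,nq,nr,nt,nw,ny,pw,py,qr,qt,qw,qy,ry,wy
∂2: piv[eik,ein,eiq,eit,eiw,ekq,enr,ent,enw,eny,ewy,knq,knw,kpy,kqr,kqw,nqt,qwy] rk=18  ker:int,inw,nqw
b_1=(34−9)−18=7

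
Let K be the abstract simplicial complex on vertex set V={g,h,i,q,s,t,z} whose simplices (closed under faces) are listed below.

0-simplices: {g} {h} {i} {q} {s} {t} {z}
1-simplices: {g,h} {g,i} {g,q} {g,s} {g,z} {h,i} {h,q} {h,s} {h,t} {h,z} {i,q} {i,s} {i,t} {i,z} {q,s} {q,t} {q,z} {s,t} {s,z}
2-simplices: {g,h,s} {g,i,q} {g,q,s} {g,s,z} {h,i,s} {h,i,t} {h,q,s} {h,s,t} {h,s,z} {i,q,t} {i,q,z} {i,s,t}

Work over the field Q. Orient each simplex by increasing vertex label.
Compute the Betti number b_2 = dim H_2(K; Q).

b_2=1

n_0=7 n_1=19 n_2=12  [Q]
∂1: piv[gh,gi,gq,gs,gz,ht] rk=6  ker:hi,hq,hs,hz,iq,is,it,iz,qs,qt,qz,st,sz
∂2: piv[ghs,giq,gqs,gsz,his,hit,hqs,hst,hsz,iqt,iqz] rk=11  ker:ist
b_2=(12−11)−0=1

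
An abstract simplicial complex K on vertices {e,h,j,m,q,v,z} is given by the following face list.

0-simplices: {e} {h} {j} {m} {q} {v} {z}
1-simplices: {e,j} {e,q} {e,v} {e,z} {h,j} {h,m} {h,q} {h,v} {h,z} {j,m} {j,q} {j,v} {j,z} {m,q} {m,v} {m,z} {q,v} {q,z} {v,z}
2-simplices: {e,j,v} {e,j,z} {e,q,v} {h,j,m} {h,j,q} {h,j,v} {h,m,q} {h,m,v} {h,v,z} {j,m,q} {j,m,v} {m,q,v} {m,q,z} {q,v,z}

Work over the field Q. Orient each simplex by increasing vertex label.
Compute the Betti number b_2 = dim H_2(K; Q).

b_2=2

n_0=7 n_1=19 n_2=14  [Q]
∂1: piv[ej,eq,ev,ez,hj,hm] rk=6  ker:hq,hv,hz,jm,jq,jv,jz,mq,mv,mz,qv,qz,vz
∂2: piv[ejv,ejz,eqv,hjm,hjq,hjv,hmq,hmv,hvz,mqv,mqz,qvz] rk=12  ker:jmq,jmv
b_2=(14−12)−0=2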